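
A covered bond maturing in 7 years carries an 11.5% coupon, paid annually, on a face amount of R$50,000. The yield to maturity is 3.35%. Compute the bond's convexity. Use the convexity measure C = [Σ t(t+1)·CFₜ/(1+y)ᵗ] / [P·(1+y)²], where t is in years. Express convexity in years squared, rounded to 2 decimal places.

With y = 0.0335:
  t   CF        PV=CF/(1+0.0335)^t    t·PV        t(t+1)·PV
  1     5,750.00     5,563.6188     5,563.6188      11,127.2375
  2     5,750.00     5,383.2789    10,766.5579      32,299.6736
  3     5,750.00     5,208.7846    15,626.3539      62,505.4157
  4     5,750.00     5,039.9464    20,159.7857     100,798.9287
  5     5,750.00     4,876.5810    24,382.9049     146,297.4292
  6     5,750.00     4,718.5109    28,311.0652     198,177.4561
  7    55,750.00    44,266.1249   309,862.8742   2,478,902.9938
  Σ                 75,056.8455   414,673.1605   3,030,109.1347
P = 75,056.8455.
Convexity = Σ t(t+1)·PV / [P·(1+y)²] = 3,030,109.1347 / (75,056.8455 × 1.068122) = 37.79610.

37.80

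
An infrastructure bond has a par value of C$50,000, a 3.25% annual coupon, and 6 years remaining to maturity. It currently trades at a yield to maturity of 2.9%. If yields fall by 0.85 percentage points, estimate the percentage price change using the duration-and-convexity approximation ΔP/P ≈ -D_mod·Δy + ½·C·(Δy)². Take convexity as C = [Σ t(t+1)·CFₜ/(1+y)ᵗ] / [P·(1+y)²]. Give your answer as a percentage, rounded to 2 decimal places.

+4.72%

With y = 0.029:
  t   CF        PV=CF/(1+0.029)^t    t·PV        t(t+1)·PV
  1     1,625.00     1,579.2031     1,579.2031       3,158.4062
  2     1,625.00     1,534.6969     3,069.3938       9,208.1814
  3     1,625.00     1,491.4450     4,474.3350      17,897.3399
  4     1,625.00     1,449.4120     5,797.6482      28,988.2409
  5     1,625.00     1,408.5637     7,042.8185      42,256.9109
  6    51,625.00    43,487.8379   260,927.0273   1,826,489.1912
  Σ                 50,951.1586   282,890.4259   1,927,998.2706
P = 50,951.1586; D_Mac = 5.55219 yrs; D_mod = 5.39571 yrs; C = 35.73731.
Duration effect: -5.39571 × (-0.0085) = +0.045864
Convexity effect: 0.5 × 35.73731 × (-0.0085)² = +0.0012910
ΔP/P ≈ +0.045864 + 0.0012910 = +0.047155 = +4.7155%.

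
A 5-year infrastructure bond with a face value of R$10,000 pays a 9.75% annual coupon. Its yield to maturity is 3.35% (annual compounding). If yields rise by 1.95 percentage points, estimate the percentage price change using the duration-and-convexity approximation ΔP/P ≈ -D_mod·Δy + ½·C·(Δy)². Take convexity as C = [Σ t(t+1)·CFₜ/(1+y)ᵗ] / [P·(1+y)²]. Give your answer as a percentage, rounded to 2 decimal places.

-7.66%

With y = 0.0335:
  t   CF        PV=CF/(1+0.0335)^t    t·PV        t(t+1)·PV
  1       975.00       943.3962       943.3962       1,886.7925
  2       975.00       912.8169     1,825.6337       5,476.9012
  3       975.00       883.2287     2,649.6861      10,598.7444
  4       975.00       854.5996     3,418.3985      17,091.9923
  5    10,975.00     9,307.9089    46,539.5445     279,237.2670
  Σ                 12,901.9503    55,376.6590     314,291.6973
P = 12,901.9503; D_Mac = 4.29212 yrs; D_mod = 4.15299 yrs; C = 22.80639.
Duration effect: -4.15299 × (+0.0195) = -0.080983
Convexity effect: 0.5 × 22.80639 × (0.0195)² = +0.0043361
ΔP/P ≈ -0.080983 + 0.0043361 = -0.076647 = -7.6647%.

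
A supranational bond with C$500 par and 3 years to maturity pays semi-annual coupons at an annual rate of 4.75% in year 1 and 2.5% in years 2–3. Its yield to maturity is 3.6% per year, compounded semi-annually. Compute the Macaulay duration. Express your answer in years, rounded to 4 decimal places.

2.8594 years

Periodic yield y = 0.018. Discount each cash flow and weight by its period:
  t   CF        PV=CF/(1+0.018)^t    t·PV
  1       11.875        11.6650        11.6650
  2       11.875        11.4588        22.9175
  3        6.250         5.9243        17.7729
  4        6.250         5.8195        23.2782
  5        6.250         5.7166        28.5832
  6      506.250       454.8607     2,729.1639
  Σ                    495.4449     2,833.3808
Price P = Σ PV = 495.4449.
Macaulay duration = Σ(t·PV) / P = 2,833.3808 / 495.4449 = 5.71886 half-year periods.
In years: 5.71886 / 2 = 2.85943 years.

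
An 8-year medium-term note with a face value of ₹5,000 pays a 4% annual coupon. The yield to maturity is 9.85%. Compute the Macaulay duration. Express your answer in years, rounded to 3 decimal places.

6.753 years

Periodic yield y = 0.0985. Discount each cash flow and weight by its year:
  t   CF        PV=CF/(1+0.0985)^t    t·PV
  1       200.00       182.0665       182.0665
  2       200.00       165.7410       331.4819
  3       200.00       150.8794       452.6381
  4       200.00       137.3503       549.4014
  5       200.00       125.0345       625.1723
  6       200.00       113.8229       682.9374
  7       200.00       103.6167       725.3166
  8     5,200.00     2,452.4652    19,619.7216
  Σ                  3,430.9763    23,168.7356
Price P = Σ PV = 3,430.9763.
Macaulay duration = Σ(t·PV) / P = 23,168.7356 / 3,430.9763 = 6.75281 years.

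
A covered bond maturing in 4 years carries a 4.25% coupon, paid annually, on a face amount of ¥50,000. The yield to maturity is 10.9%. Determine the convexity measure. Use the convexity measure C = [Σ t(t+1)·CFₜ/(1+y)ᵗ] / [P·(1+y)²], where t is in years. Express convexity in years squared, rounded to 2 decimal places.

14.80

With y = 0.109:
  t   CF        PV=CF/(1+0.109)^t    t·PV        t(t+1)·PV
  1     2,125.00     1,916.1407     1,916.1407       3,832.2813
  2     2,125.00     1,727.8094     3,455.6189      10,366.8566
  3     2,125.00     1,557.9887     4,673.9660      18,695.8641
  4    52,125.00    34,460.3658   137,841.4633     689,207.3163
  Σ                 39,662.3046   147,887.1888     722,102.3183
P = 39,662.3046.
Convexity = Σ t(t+1)·PV / [P·(1+y)²] = 722,102.3183 / (39,662.3046 × 1.229881) = 14.80327.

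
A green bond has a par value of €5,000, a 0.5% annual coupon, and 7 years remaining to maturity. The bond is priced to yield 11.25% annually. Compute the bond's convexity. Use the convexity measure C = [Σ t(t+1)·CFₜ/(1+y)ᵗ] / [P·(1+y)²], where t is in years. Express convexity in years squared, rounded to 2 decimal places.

43.89

With y = 0.1125:
  t   CF        PV=CF/(1+0.1125)^t    t·PV        t(t+1)·PV
  1        25.00        22.4719        22.4719          44.9438
  2        25.00        20.1995        40.3989         121.1968
  3        25.00        18.1568        54.4705         217.8819
  4        25.00        16.3207        65.2830         326.4149
  5        25.00        14.6703        73.3517         440.1099
  6        25.00        13.1868        79.1209         553.8462
  7     5,025.00     2,382.5166    16,677.6159     133,420.9275
  Σ                  2,487.5227    17,012.7128     135,125.3211
P = 2,487.5227.
Convexity = Σ t(t+1)·PV / [P·(1+y)²] = 135,125.3211 / (2,487.5227 × 1.237656) = 43.89041.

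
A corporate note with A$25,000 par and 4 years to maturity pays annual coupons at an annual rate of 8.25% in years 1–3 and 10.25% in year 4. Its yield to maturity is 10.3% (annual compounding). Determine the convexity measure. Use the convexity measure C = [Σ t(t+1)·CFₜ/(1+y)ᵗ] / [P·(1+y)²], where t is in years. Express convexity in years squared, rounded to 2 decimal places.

With y = 0.103:
  t   CF        PV=CF/(1+0.103)^t    t·PV        t(t+1)·PV
  1     2,062.50     1,869.9003     1,869.9003       3,739.8005
  2     2,062.50     1,695.2858     3,390.5717      10,171.7150
  3     2,062.50     1,536.9772     4,610.9315      18,443.7262
  4    27,562.50    18,621.5813    74,486.3251     372,431.6257
  Σ                 23,723.7446    84,357.7286     404,786.8674
P = 23,723.7446.
Convexity = Σ t(t+1)·PV / [P·(1+y)²] = 404,786.8674 / (23,723.7446 × 1.216609) = 14.02465.

14.02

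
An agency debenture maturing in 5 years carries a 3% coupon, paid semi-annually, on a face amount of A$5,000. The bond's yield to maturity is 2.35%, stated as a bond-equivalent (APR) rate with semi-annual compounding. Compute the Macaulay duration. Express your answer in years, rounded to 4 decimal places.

Periodic yield y = 0.01175. Discount each cash flow and weight by its period:
  t   CF        PV=CF/(1+0.01175)^t    t·PV
  1        75.00        74.1290        74.1290
  2        75.00        73.2681       146.5362
  3        75.00        72.4172       217.2515
  4        75.00        71.5762       286.3047
  5        75.00        70.7449       353.7245
  6        75.00        69.9233       419.5399
  7        75.00        69.1113       483.7788
  8        75.00        68.3086       546.4690
  9        75.00        67.5153       607.6379
  10    5,075.00     4,515.4799    45,154.7993
  Σ                  5,152.4738    48,290.1707
Price P = Σ PV = 5,152.4738.
Macaulay duration = Σ(t·PV) / P = 48,290.1707 / 5,152.4738 = 9.37223 half-year periods.
In years: 9.37223 / 2 = 4.68612 years.

4.6861 years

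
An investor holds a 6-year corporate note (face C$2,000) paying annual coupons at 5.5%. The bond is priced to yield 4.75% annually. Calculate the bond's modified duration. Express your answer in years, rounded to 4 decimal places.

5.0462 years

Periodic yield y = 0.0475. First find Macaulay duration:
  t   CF        PV=CF/(1+0.0475)^t    t·PV
  1       110.00       105.0119       105.0119
  2       110.00       100.2501       200.5001
  3       110.00        95.7041       287.1123
  4       110.00        91.3643       365.4572
  5       110.00        87.2213       436.1065
  6     2,110.00     1,597.1962     9,583.1771
  Σ                  2,076.7479    10,977.3652
P = 2,076.7479; Macaulay duration = 10,977.3652 / 2,076.7479 = 5.28584 years.
Modified duration = D_Mac / (1 + y) = 5.28584 / 1.0475 = 5.04615 years.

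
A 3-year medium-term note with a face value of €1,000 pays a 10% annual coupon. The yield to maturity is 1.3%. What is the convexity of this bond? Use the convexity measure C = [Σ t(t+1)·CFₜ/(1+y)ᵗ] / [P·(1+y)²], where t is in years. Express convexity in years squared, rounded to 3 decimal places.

With y = 0.013:
  t   CF        PV=CF/(1+0.013)^t    t·PV        t(t+1)·PV
  1       100.00        98.7167        98.7167         197.4334
  2       100.00        97.4498       194.8997         584.6990
  3     1,100.00     1,058.1917     3,174.5751      12,698.3003
  Σ                  1,254.3582     3,468.1914      13,480.4327
P = 1,254.3582.
Convexity = Σ t(t+1)·PV / [P·(1+y)²] = 13,480.4327 / (1,254.3582 × 1.026169) = 10.47281.

10.473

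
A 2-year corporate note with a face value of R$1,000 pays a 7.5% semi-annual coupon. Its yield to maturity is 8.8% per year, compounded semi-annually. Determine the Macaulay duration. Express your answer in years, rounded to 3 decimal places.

Periodic yield y = 0.044. Discount each cash flow and weight by its period:
  t   CF        PV=CF/(1+0.044)^t    t·PV
  1        37.50        35.9195        35.9195
  2        37.50        34.4057        68.8114
  3        37.50        32.9556        98.8669
  4     1,037.50       873.3455     3,493.3822
  Σ                    976.6264     3,696.9800
Price P = Σ PV = 976.6264.
Macaulay duration = Σ(t·PV) / P = 3,696.9800 / 976.6264 = 3.78546 half-year periods.
In years: 3.78546 / 2 = 1.89273 years.

1.893 years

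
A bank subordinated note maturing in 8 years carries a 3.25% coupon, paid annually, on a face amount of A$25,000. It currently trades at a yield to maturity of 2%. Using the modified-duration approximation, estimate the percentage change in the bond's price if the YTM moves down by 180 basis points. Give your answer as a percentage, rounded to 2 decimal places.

+12.73%

Periodic yield y = 0.02. Modified duration first:
  t   CF        PV=CF/(1+0.02)^t    t·PV
  1       812.50       796.5686       796.5686
  2       812.50       780.9496     1,561.8993
  3       812.50       765.6369     2,296.9107
  4       812.50       750.6244     3,002.4976
  5       812.50       735.9063     3,679.5314
  6       812.50       721.4767     4,328.8605
  7       812.50       707.3301     4,951.3110
  8    25,812.50    22,030.7202   176,245.7617
  Σ                 27,289.2130   196,863.3408
P = 27,289.2130; D_Mac = 7.21396 yrs; D_mod = 7.21396/(1+0.02) = 7.07251 yrs.
ΔP/P ≈ -D_mod · Δy = -7.07251 × (-0.018) = +0.127305 = +12.7305%.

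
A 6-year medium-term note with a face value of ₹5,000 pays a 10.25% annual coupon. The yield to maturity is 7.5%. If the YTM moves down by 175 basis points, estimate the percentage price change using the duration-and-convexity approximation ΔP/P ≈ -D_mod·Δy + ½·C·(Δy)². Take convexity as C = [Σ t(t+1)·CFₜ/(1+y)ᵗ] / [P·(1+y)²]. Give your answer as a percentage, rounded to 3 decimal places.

+8.303%

With y = 0.075:
  t   CF        PV=CF/(1+0.075)^t    t·PV        t(t+1)·PV
  1       512.50       476.7442       476.7442         953.4884
  2       512.50       443.4830       886.9659       2,660.8978
  3       512.50       412.5423     1,237.6269       4,950.5075
  4       512.50       383.7603     1,535.0411       7,675.2054
  5       512.50       356.9863     1,784.9315      10,709.5890
  6     5,512.50     3,571.8879    21,431.3272     150,019.2906
  Σ                  5,645.4039    27,352.6368     176,968.9786
P = 5,645.4039; D_Mac = 4.84512 yrs; D_mod = 4.50708 yrs; C = 27.12597.
Duration effect: -4.50708 × (-0.0175) = +0.078874
Convexity effect: 0.5 × 27.12597 × (-0.0175)² = +0.0041537
ΔP/P ≈ +0.078874 + 0.0041537 = +0.083028 = +8.3028%.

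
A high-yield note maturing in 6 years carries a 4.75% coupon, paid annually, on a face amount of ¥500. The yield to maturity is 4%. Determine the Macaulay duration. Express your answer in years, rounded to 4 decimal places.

5.3737 years

Periodic yield y = 0.04. Discount each cash flow and weight by its year:
  t   CF        PV=CF/(1+0.04)^t    t·PV
  1        23.75        22.8365        22.8365
  2        23.75        21.9582        43.9164
  3        23.75        21.1137        63.3410
  4        23.75        20.3016        81.2064
  5        23.75        19.5208        97.6038
  6       523.75       413.9272     2,483.5634
  Σ                    519.6580     2,792.4676
Price P = Σ PV = 519.6580.
Macaulay duration = Σ(t·PV) / P = 2,792.4676 / 519.6580 = 5.37366 years.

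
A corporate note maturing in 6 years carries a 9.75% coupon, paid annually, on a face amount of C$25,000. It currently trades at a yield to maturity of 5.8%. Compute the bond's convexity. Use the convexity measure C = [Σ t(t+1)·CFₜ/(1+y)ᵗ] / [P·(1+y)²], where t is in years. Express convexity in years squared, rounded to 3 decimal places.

With y = 0.058:
  t   CF        PV=CF/(1+0.058)^t    t·PV        t(t+1)·PV
  1     2,437.50     2,303.8752     2,303.8752       4,607.7505
  2     2,437.50     2,177.5758     4,355.1517      13,065.4550
  3     2,437.50     2,058.2002     6,174.6007      24,698.4027
  4     2,437.50     1,945.3688     7,781.4753      38,907.3766
  5     2,437.50     1,838.7229     9,193.6145      55,161.6871
  6    27,437.50    19,562.7782   117,376.6693     821,636.6852
  Σ                 29,886.5213   147,185.3867     958,077.3571
P = 29,886.5213.
Convexity = Σ t(t+1)·PV / [P·(1+y)²] = 958,077.3571 / (29,886.5213 × 1.119364) = 28.63874.

28.639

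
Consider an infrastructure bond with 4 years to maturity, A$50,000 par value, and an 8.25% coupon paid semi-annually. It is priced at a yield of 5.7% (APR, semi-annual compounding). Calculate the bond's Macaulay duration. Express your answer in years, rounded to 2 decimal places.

Periodic yield y = 0.0285. Discount each cash flow and weight by its period:
  t   CF        PV=CF/(1+0.0285)^t    t·PV
  1     2,062.50     2,005.3476     2,005.3476
  2     2,062.50     1,949.7789     3,899.5578
  3     2,062.50     1,895.7500     5,687.2501
  4     2,062.50     1,843.2183     7,372.8732
  5     2,062.50     1,792.1422     8,960.7112
  6     2,062.50     1,742.4815    10,454.8891
  7     2,062.50     1,694.1969    11,859.3784
  8    52,062.50    41,580.5903   332,644.7224
  Σ                 54,503.5058   382,884.7297
Price P = Σ PV = 54,503.5058.
Macaulay duration = Σ(t·PV) / P = 382,884.7297 / 54,503.5058 = 7.02496 half-year periods.
In years: 7.02496 / 2 = 3.51248 years.

3.51 years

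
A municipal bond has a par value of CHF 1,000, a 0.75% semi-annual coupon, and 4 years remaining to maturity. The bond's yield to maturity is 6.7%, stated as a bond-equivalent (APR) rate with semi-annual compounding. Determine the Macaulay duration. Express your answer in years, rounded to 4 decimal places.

Periodic yield y = 0.0335. Discount each cash flow and weight by its period:
  t   CF        PV=CF/(1+0.0335)^t    t·PV
  1         3.75         3.6284         3.6284
  2         3.75         3.5108         7.0217
  3         3.75         3.3970        10.1911
  4         3.75         3.2869        13.1477
  5         3.75         3.1804        15.9019
  6         3.75         3.0773        18.4637
  7         3.75         2.9775        20.8428
  8     1,003.75       771.1551     6,169.2405
  Σ                    794.2135     6,258.4378
Price P = Σ PV = 794.2135.
Macaulay duration = Σ(t·PV) / P = 6,258.4378 / 794.2135 = 7.88004 half-year periods.
In years: 7.88004 / 2 = 3.94002 years.

3.9400 years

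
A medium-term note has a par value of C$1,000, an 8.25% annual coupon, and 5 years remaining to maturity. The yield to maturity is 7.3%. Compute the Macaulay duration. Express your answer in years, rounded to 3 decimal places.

Periodic yield y = 0.073. Discount each cash flow and weight by its year:
  t   CF        PV=CF/(1+0.073)^t    t·PV
  1        82.50        76.8872        76.8872
  2        82.50        71.6563       143.3126
  3        82.50        66.7813       200.3439
  4        82.50        62.2379       248.9517
  5     1,082.50       761.0782     3,805.3911
  Σ                  1,038.6410     4,474.8865
Price P = Σ PV = 1,038.6410.
Macaulay duration = Σ(t·PV) / P = 4,474.8865 / 1,038.6410 = 4.30841 years.

4.308 years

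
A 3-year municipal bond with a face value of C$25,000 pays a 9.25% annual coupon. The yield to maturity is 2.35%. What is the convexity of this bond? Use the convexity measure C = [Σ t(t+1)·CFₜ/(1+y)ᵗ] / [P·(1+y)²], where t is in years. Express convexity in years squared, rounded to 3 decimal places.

With y = 0.0235:
  t   CF        PV=CF/(1+0.0235)^t    t·PV        t(t+1)·PV
  1     2,312.50     2,259.4040     2,259.4040       4,518.8080
  2     2,312.50     2,207.5271     4,415.0542      13,245.1627
  3    27,312.50    25,474.0451    76,422.1353     305,688.5412
  Σ                 29,940.9762    83,096.5935     323,452.5119
P = 29,940.9762.
Convexity = Σ t(t+1)·PV / [P·(1+y)²] = 323,452.5119 / (29,940.9762 × 1.047552) = 10.31262.

10.313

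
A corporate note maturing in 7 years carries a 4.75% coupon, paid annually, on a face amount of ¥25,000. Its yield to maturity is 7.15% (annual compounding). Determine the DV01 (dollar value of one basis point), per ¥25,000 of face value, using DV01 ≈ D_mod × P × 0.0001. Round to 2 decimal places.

¥12.28

Periodic yield y = 0.0715.
  t   CF        PV=CF/(1+0.0715)^t    t·PV
  1     1,187.50     1,108.2594     1,108.2594
  2     1,187.50     1,034.3065     2,068.6131
  3     1,187.50       965.2884     2,895.8652
  4     1,187.50       900.8758     3,603.5032
  5     1,187.50       840.7614     4,203.8068
  6     1,187.50       784.6583     4,707.9497
  7    26,187.50    16,149.1182   113,043.8272
  Σ                 21,783.2680   131,631.8247
P = 21,783.2680; D_Mac = 6.04280 yrs; D_mod = 5.63957 yrs.
DV01 ≈ 5.63957 × 21,783.2680 × 0.0001 = 12.284818.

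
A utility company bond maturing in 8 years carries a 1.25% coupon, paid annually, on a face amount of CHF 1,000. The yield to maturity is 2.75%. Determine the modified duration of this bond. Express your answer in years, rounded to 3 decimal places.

7.434 years

Periodic yield y = 0.0275. First find Macaulay duration:
  t   CF        PV=CF/(1+0.0275)^t    t·PV
  1        12.50        12.1655        12.1655
  2        12.50        11.8399        23.6797
  3        12.50        11.5230        34.5689
  4        12.50        11.2146        44.8583
  5        12.50        10.9144        54.5721
  6        12.50        10.6223        63.7339
  7        12.50        10.3380        72.3661
  8     1,012.50       814.9677     6,519.7415
  Σ                    893.5853     6,825.6859
P = 893.5853; Macaulay duration = 6,825.6859 / 893.5853 = 7.63854 years.
Modified duration = D_Mac / (1 + y) = 7.63854 / 1.0275 = 7.43410 years.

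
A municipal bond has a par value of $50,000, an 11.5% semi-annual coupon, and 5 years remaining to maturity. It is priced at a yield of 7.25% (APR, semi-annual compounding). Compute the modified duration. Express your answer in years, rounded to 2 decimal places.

3.89 years

Periodic yield y = 0.03625. First find Macaulay duration:
  t   CF        PV=CF/(1+0.03625)^t    t·PV
  1     2,875.00     2,774.4270     2,774.4270
  2     2,875.00     2,677.3723     5,354.7446
  3     2,875.00     2,583.7127     7,751.1381
  4     2,875.00     2,493.3295     9,973.3180
  5     2,875.00     2,406.1081    12,030.5404
  6     2,875.00     2,321.9378    13,931.6270
  7     2,875.00     2,240.7120    15,684.9841
  8     2,875.00     2,162.3276    17,298.6212
  9     2,875.00     2,086.6853    18,780.1677
  10   52,875.00    37,034.3686   370,343.6860
  Σ                 58,780.9810   473,923.2541
P = 58,780.9810; Macaulay duration = 473,923.2541 / 58,780.9810 = 8.06253 half-year periods = 4.03126 years.
Modified duration = D_Mac / (1 + y) = 4.03126 / 1.03625 = 3.89024 years.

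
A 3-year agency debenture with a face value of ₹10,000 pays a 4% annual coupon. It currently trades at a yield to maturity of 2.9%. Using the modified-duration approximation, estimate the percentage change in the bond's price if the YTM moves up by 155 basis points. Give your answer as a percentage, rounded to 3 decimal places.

-4.350%

Periodic yield y = 0.029. Modified duration first:
  t   CF        PV=CF/(1+0.029)^t    t·PV
  1       400.00       388.7269       388.7269
  2       400.00       377.7715       755.5431
  3    10,400.00     9,545.2480    28,635.7439
  Σ                 10,311.7464    29,780.0139
P = 10,311.7464; D_Mac = 2.88797 yrs; D_mod = 2.88797/(1+0.029) = 2.80658 yrs.
ΔP/P ≈ -D_mod · Δy = -2.80658 × (+0.0155) = -0.043502 = -4.3502%.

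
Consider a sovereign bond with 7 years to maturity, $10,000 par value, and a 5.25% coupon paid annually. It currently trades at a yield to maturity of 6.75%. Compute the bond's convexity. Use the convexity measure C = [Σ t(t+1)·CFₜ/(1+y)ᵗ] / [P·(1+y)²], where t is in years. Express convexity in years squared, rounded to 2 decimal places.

39.78

With y = 0.0675:
  t   CF        PV=CF/(1+0.0675)^t    t·PV        t(t+1)·PV
  1       525.00       491.8033       491.8033         983.6066
  2       525.00       460.7056       921.4113       2,764.2339
  3       525.00       431.5744     1,294.7231       5,178.8925
  4       525.00       404.2851     1,617.1405       8,085.7026
  5       525.00       378.7214     1,893.6072      11,361.6430
  6       525.00       354.7742     2,128.6451      14,900.5154
  7    10,525.00     6,662.6488    46,638.5413     373,108.3304
  Σ                  9,184.5128    54,985.8718     416,382.9244
P = 9,184.5128.
Convexity = Σ t(t+1)·PV / [P·(1+y)²] = 416,382.9244 / (9,184.5128 × 1.139556) = 39.78332.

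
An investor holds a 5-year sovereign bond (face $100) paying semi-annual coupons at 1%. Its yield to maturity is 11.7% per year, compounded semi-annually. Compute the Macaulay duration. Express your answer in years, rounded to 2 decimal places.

Periodic yield y = 0.0585. Discount each cash flow and weight by its period:
  t   CF        PV=CF/(1+0.0585)^t    t·PV
  1         0.50         0.4724         0.4724
  2         0.50         0.4463         0.8925
  3         0.50         0.4216         1.2648
  4         0.50         0.3983         1.5932
  5         0.50         0.3763         1.8814
  6         0.50         0.3555         2.1329
  7         0.50         0.3358         2.3509
  8         0.50         0.3173         2.5382
  9         0.50         0.2997         2.6977
  10      100.50        56.9190       569.1902
  Σ                     60.3422       585.0143
Price P = Σ PV = 60.3422.
Macaulay duration = Σ(t·PV) / P = 585.0143 / 60.3422 = 9.69495 half-year periods.
In years: 9.69495 / 2 = 4.84747 years.

4.85 years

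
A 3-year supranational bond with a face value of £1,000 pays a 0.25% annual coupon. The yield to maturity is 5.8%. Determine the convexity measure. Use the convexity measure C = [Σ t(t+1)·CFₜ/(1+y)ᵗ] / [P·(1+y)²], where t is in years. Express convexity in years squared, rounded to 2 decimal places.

10.68

With y = 0.058:
  t   CF        PV=CF/(1+0.058)^t    t·PV        t(t+1)·PV
  1         2.50         2.3629         2.3629           4.7259
  2         2.50         2.2334         4.4668          13.4005
  3     1,002.50       846.5008     2,539.5024      10,158.0097
  Σ                    851.0972     2,546.3322      10,176.1361
P = 851.0972.
Convexity = Σ t(t+1)·PV / [P·(1+y)²] = 10,176.1361 / (851.0972 × 1.119364) = 10.68150.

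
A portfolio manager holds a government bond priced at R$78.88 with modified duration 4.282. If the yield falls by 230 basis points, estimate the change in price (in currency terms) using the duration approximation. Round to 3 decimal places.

Duration approximation: ΔP/P ≈ -D_mod · Δy = -4.282 × (-0.023) = +0.098486.
ΔP ≈ 78.88 × (+0.098486) = +7.76857568.

+R$7.769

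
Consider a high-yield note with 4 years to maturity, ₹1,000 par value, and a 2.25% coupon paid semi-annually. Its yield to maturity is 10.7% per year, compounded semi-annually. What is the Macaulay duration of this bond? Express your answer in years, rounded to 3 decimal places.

Periodic yield y = 0.0535. Discount each cash flow and weight by its period:
  t   CF        PV=CF/(1+0.0535)^t    t·PV
  1        11.25        10.6787        10.6787
  2        11.25        10.1364        20.2728
  3        11.25         9.6216        28.8649
  4        11.25         9.1330        36.5321
  5        11.25         8.6692        43.3461
  6        11.25         8.2290        49.3738
  7        11.25         7.8111        54.6775
  8     1,011.25       666.4725     5,331.7798
  Σ                    730.7515     5,575.5256
Price P = Σ PV = 730.7515.
Macaulay duration = Σ(t·PV) / P = 5,575.5256 / 730.7515 = 7.62985 half-year periods.
In years: 7.62985 / 2 = 3.81493 years.

3.815 years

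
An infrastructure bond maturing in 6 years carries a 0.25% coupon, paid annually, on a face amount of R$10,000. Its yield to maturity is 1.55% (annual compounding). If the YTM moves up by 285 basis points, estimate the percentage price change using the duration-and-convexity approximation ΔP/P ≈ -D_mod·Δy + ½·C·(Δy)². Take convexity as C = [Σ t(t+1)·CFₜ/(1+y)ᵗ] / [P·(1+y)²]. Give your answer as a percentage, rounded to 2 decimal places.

-15.09%

With y = 0.0155:
  t   CF        PV=CF/(1+0.0155)^t    t·PV        t(t+1)·PV
  1        25.00        24.6184        24.6184          49.2368
  2        25.00        24.2427        48.4853         145.4559
  3        25.00        23.8726        71.6179         286.4715
  4        25.00        23.5082        94.0330         470.1650
  5        25.00        23.1494       115.7472         694.4830
  6    10,025.00     9,141.2338    54,847.4026     383,931.8179
  Σ                  9,260.6251    55,201.9043     385,577.6302
P = 9,260.6251; D_Mac = 5.96093 yrs; D_mod = 5.86994 yrs; C = 40.37492.
Duration effect: -5.86994 × (+0.0285) = -0.167293
Convexity effect: 0.5 × 40.37492 × (0.0285)² = +0.0163973
ΔP/P ≈ -0.167293 + 0.0163973 = -0.150896 = -15.0896%.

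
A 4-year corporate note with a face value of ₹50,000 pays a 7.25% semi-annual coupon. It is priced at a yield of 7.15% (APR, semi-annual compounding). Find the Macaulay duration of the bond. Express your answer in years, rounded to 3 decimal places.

Periodic yield y = 0.03575. Discount each cash flow and weight by its period:
  t   CF        PV=CF/(1+0.03575)^t    t·PV
  1     1,812.50     1,749.9397     1,749.9397
  2     1,812.50     1,689.5387     3,379.0773
  3     1,812.50     1,631.2224     4,893.6673
  4     1,812.50     1,574.9191     6,299.6764
  5     1,812.50     1,520.5591     7,602.7955
  6     1,812.50     1,468.0754     8,808.4524
  7     1,812.50     1,417.4032     9,921.8227
  8    51,812.50    39,119.6546   312,957.2372
  Σ                 50,171.3122   355,612.6685
Price P = Σ PV = 50,171.3122.
Macaulay duration = Σ(t·PV) / P = 355,612.6685 / 50,171.3122 = 7.08797 half-year periods.
In years: 7.08797 / 2 = 3.54398 years.

3.544 years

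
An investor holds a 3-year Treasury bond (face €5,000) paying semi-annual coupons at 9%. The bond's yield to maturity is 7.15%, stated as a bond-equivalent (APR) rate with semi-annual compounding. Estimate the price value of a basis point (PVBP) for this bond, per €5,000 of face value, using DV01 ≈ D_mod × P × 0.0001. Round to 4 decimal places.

Periodic yield y = 0.03575.
  t   CF        PV=CF/(1+0.03575)^t    t·PV
  1       225.00       217.2339       217.2339
  2       225.00       209.7358       419.4717
  3       225.00       202.4966       607.4897
  4       225.00       195.5072       782.0288
  5       225.00       188.7591       943.7953
  6     5,225.00     4,232.1070    25,392.6422
  Σ                  5,245.8396    28,362.6616
P = 5,245.8396; D_Mac = 5.40670 half-year periods = 2.70335 yrs; D_mod = 2.61004 yrs.
DV01 ≈ 2.61004 × 5,245.8396 × 0.0001 = 1.369185.

€1.3692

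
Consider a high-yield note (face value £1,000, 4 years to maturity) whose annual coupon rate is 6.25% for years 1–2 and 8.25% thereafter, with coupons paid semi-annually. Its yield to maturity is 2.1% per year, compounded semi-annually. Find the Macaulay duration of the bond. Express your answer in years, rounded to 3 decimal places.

3.622 years

Periodic yield y = 0.0105. Discount each cash flow and weight by its period:
  t   CF        PV=CF/(1+0.0105)^t    t·PV
  1        31.25        30.9253        30.9253
  2        31.25        30.6039        61.2079
  3        31.25        30.2859        90.8578
  4        31.25        29.9712       119.8850
  5        41.25        39.1510       195.7548
  6        41.25        38.7441       232.4649
  7        41.25        38.3416       268.3909
  8     1,041.25       957.7771     7,662.2172
  Σ                  1,195.8002     8,661.7037
Price P = Σ PV = 1,195.8002.
Macaulay duration = Σ(t·PV) / P = 8,661.7037 / 1,195.8002 = 7.24344 half-year periods.
In years: 7.24344 / 2 = 3.62172 years.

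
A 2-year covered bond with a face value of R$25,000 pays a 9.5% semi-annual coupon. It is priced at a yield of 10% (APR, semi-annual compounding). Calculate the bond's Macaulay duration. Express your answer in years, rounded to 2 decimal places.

Periodic yield y = 0.05. Discount each cash flow and weight by its period:
  t   CF        PV=CF/(1+0.05)^t    t·PV
  1     1,187.50     1,130.9524     1,130.9524
  2     1,187.50     1,077.0975     2,154.1950
  3     1,187.50     1,025.8071     3,077.4214
  4    26,187.50    21,544.5211    86,178.0842
  Σ                 24,778.3781    92,540.6531
Price P = Σ PV = 24,778.3781.
Macaulay duration = Σ(t·PV) / P = 92,540.6531 / 24,778.3781 = 3.73473 half-year periods.
In years: 3.73473 / 2 = 1.86737 years.

1.87 years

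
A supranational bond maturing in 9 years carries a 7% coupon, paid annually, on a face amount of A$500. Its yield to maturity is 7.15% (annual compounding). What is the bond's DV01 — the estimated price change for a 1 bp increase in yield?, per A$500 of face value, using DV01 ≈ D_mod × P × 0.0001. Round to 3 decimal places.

A$0.322

Periodic yield y = 0.0715.
  t   CF        PV=CF/(1+0.0715)^t    t·PV
  1        35.00        32.6645        32.6645
  2        35.00        30.4848        60.9696
  3        35.00        28.4506        85.3518
  4        35.00        26.5521       106.2085
  5        35.00        24.7803       123.9017
  6        35.00        23.1268       138.7606
  7        35.00        21.5835       151.0848
  8        35.00        20.1433       161.1464
  9       535.00       287.3586     2,586.2274
  Σ                    495.1446     3,446.3154
P = 495.1446; D_Mac = 6.96022 yrs; D_mod = 6.49577 yrs.
DV01 ≈ 6.49577 × 495.1446 × 0.0001 = 0.321635.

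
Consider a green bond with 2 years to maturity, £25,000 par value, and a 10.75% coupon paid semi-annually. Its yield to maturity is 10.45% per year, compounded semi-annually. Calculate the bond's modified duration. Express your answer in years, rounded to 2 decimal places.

1.76 years

Periodic yield y = 0.05225. First find Macaulay duration:
  t   CF        PV=CF/(1+0.05225)^t    t·PV
  1     1,343.75     1,277.0254     1,277.0254
  2     1,343.75     1,213.6141     2,427.2282
  3     1,343.75     1,153.3515     3,460.0544
  4    26,343.75    21,488.2901    85,953.1604
  Σ                 25,132.2811    93,117.4684
P = 25,132.2811; Macaulay duration = 93,117.4684 / 25,132.2811 = 3.70509 half-year periods = 1.85255 years.
Modified duration = D_Mac / (1 + y) = 1.85255 / 1.05225 = 1.76056 years.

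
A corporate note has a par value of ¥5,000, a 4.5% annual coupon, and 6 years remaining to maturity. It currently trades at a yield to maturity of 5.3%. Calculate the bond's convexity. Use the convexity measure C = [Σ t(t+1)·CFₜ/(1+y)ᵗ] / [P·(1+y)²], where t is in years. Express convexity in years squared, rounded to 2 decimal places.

32.66

With y = 0.053:
  t   CF        PV=CF/(1+0.053)^t    t·PV        t(t+1)·PV
  1       225.00       213.6752       213.6752         427.3504
  2       225.00       202.9204       405.8409       1,217.5226
  3       225.00       192.7070       578.1209       2,312.4835
  4       225.00       183.0076       732.0302       3,660.1512
  5       225.00       173.7964       868.9818       5,213.8906
  6     5,225.00     3,832.7992    22,996.7952     160,977.5666
  Σ                  4,798.9057    25,795.4442     173,808.9650
P = 4,798.9057.
Convexity = Σ t(t+1)·PV / [P·(1+y)²] = 173,808.9650 / (4,798.9057 × 1.108809) = 32.66429.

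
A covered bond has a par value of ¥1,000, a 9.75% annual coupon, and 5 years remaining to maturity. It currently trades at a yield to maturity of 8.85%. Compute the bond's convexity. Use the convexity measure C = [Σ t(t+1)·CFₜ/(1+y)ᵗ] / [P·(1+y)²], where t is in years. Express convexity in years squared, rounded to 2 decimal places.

19.99

With y = 0.0885:
  t   CF        PV=CF/(1+0.0885)^t    t·PV        t(t+1)·PV
  1        97.50        89.5728        89.5728         179.1456
  2        97.50        82.2901       164.5803         493.7408
  3        97.50        75.5996       226.7987         907.1948
  4        97.50        69.4530       277.8119       1,389.0596
  5     1,097.50       718.2280     3,591.1402      21,546.8415
  Σ                  1,035.1435     4,349.9039      24,515.9823
P = 1,035.1435.
Convexity = Σ t(t+1)·PV / [P·(1+y)²] = 24,515.9823 / (1,035.1435 × 1.184832) = 19.98904.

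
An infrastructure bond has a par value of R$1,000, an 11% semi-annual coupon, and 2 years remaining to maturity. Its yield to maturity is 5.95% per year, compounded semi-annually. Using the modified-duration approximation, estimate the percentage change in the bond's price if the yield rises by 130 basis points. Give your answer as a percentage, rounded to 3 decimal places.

-2.344%

Periodic yield y = 0.02975. Modified duration first:
  t   CF        PV=CF/(1+0.02975)^t    t·PV
  1        55.00        53.4110        53.4110
  2        55.00        51.8680       103.7359
  3        55.00        50.3695       151.1084
  4     1,055.00       938.2644     3,753.0578
  Σ                  1,093.9129     4,061.3131
P = 1,093.9129; D_Mac = 3.71265 half-year periods = 1.85632 yrs; D_mod = 1.85632/(1+0.02975) = 1.80269 yrs.
ΔP/P ≈ -D_mod · Δy = -1.80269 × (+0.013) = -0.023435 = -2.3435%.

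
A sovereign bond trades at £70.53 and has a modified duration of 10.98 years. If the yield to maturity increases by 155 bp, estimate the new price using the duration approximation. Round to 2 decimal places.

Duration approximation: ΔP/P ≈ -D_mod · Δy = -10.98 × (+0.0155) = -0.170190.
New price ≈ 70.53 × (1 - 0.170190) = 58.5264993.

£58.53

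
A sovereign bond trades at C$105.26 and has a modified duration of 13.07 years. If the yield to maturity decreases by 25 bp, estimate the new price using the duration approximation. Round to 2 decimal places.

Duration approximation: ΔP/P ≈ -D_mod · Δy = -13.07 × (-0.0025) = +0.032675.
New price ≈ 105.26 × (1 + 0.032675) = 108.6993705.

C$108.70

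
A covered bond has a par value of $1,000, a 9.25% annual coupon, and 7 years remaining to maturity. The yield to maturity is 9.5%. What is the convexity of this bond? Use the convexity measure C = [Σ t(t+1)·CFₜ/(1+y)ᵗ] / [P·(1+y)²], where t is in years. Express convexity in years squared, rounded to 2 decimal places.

33.10

With y = 0.095:
  t   CF        PV=CF/(1+0.095)^t    t·PV        t(t+1)·PV
  1        92.50        84.4749        84.4749         168.9498
  2        92.50        77.1460       154.2920         462.8761
  3        92.50        70.4530       211.3589         845.4358
  4        92.50        64.3406       257.3625       1,286.8124
  5        92.50        58.7586       293.7928       1,762.7568
  6        92.50        53.6608       321.9647       2,253.7529
  7     1,092.50       578.7921     4,051.5449      32,412.3588
  Σ                    987.6260     5,374.7907      39,192.9426
P = 987.6260.
Convexity = Σ t(t+1)·PV / [P·(1+y)²] = 39,192.9426 / (987.6260 × 1.199025) = 33.09689.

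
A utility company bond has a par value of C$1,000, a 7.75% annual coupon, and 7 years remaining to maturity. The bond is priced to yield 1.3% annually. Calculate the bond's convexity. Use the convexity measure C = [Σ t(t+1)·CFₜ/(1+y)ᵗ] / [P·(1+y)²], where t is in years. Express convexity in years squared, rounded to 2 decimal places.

43.16

With y = 0.013:
  t   CF        PV=CF/(1+0.013)^t    t·PV        t(t+1)·PV
  1        77.50        76.5054        76.5054         153.0109
  2        77.50        75.5236       151.0472         453.1417
  3        77.50        74.5544       223.6632         894.6530
  4        77.50        73.5976       294.3906       1,471.9529
  5        77.50        72.6532       363.2658       2,179.5946
  6        77.50        71.7208       430.3247       3,012.2729
  7     1,077.50       984.3537     6,890.4756      55,123.8051
  Σ                  1,428.9087     8,429.6726      63,288.4311
P = 1,428.9087.
Convexity = Σ t(t+1)·PV / [P·(1+y)²] = 63,288.4311 / (1,428.9087 × 1.026169) = 43.16194.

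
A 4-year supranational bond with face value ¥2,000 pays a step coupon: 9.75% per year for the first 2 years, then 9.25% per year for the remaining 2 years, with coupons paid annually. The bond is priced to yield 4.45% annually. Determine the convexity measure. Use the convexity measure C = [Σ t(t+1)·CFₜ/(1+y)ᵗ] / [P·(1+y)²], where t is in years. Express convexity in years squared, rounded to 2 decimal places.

With y = 0.0445:
  t   CF        PV=CF/(1+0.0445)^t    t·PV        t(t+1)·PV
  1       195.00       186.6922       186.6922         373.3844
  2       195.00       178.7383       357.4767       1,072.4300
  3       185.00       162.3478       487.0434       1,948.1735
  4     2,185.00     1,835.7674     7,343.0698      36,715.3489
  Σ                  2,363.5458     8,374.2820      40,109.3369
P = 2,363.5458.
Convexity = Σ t(t+1)·PV / [P·(1+y)²] = 40,109.3369 / (2,363.5458 × 1.090980) = 15.55481.

15.55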